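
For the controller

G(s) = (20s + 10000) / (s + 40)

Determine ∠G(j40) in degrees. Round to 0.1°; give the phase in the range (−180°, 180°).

-40.4°

Substitute s = j40:
Numerator: 20(j40) + 10000 = 10000 + j800
Denominator: (j40) + 40 = 40 + j40
|N| = √(10000² + 800²) ≈ 10032, ∠N ≈ 4.57°
|D| = √(40² + 40²) ≈ 56.569, ∠D ≈ 45.00°
∠G = 4.57° − 45.00° = -40.43°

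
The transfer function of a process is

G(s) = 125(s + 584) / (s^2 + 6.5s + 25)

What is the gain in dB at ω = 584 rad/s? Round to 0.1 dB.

-10.4 dB

At s = jω = j584:
zero (s+584): 584 + j584 → |·| = √(584²+584²) = √682112 ≈ 825.9, ∠ = arctan(584/584) ≈ 45.00°
quadratic: (j584)² + 6.5·j584 + 25 = -341031 + j3796 → |·| ≈ 3.4105e+05, ∠ ≈ 179.36°
|G| = 125 · 825.9 / 3.4105e+05 ≈ 0.3027
Gain = 20 log₁₀(0.3027) ≈ -10.38 dB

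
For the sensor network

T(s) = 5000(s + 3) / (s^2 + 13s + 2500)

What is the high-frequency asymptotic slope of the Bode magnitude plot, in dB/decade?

-20 dB/decade

Each pole contributes −20 dB/decade at high frequency; each zero contributes +20 dB/decade.
Net: 1 zero(s) − 2 pole(s) → -20 dB/decade.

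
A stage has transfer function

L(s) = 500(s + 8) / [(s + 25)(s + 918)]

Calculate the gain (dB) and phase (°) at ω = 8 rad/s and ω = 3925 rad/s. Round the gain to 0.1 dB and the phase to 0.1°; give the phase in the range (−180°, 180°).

At s = jω = j8:
zero (s+8): 8 + j8 → |·| = √(8²+8²) = √128 ≈ 11.314, ∠ = arctan(8/8) ≈ 45.00°
pole (s+25): 25 + j8 → |·| = √(25²+8²) = √689 ≈ 26.249, ∠ = arctan(8/25) ≈ 17.74°
pole (s+918): 918 + j8 → |·| = √(918²+8²) = √842788 ≈ 918.03, ∠ = arctan(8/918) ≈ 0.50°
|L| = 500 · 11.314 / 24097 ≈ 0.23476
Gain = 20 log₁₀(0.23476) ≈ -12.59 dB
∠L = 45.00° − 18.24° = 26.76°

At s = jω = j3925:
zero (s+8): 8 + j3925 → |·| = √(8²+3925²) = √15405689 ≈ 3925, ∠ = arctan(3925/8) ≈ 89.88°
pole (s+25): 25 + j3925 → |·| = √(25²+3925²) = √15406250 ≈ 3925.1, ∠ = arctan(3925/25) ≈ 89.64°
pole (s+918): 918 + j3925 → |·| = √(918²+3925²) = √16248349 ≈ 4030.9, ∠ = arctan(3925/918) ≈ 76.84°
|L| = 500 · 3925 / 1.5822e+07 ≈ 0.12404
Gain = 20 log₁₀(0.12404) ≈ -18.13 dB
∠L = 89.88° − 166.48° = -76.60°

ω = 8: -12.6 dB, 26.8°; ω = 3925: -18.1 dB, -76.6°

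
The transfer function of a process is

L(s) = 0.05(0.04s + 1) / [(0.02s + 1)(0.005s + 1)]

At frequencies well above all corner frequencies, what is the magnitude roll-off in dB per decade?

Each pole contributes −20 dB/decade at high frequency; each zero contributes +20 dB/decade.
Net: 1 zero(s) − 2 pole(s) → -20 dB/decade.

-20 dB/decade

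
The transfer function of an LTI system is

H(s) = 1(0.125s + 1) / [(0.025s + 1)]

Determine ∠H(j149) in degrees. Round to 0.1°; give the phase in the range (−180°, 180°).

12.0°

At ω = 149 rad/s:
zero (1 + j149·0.125) = 1 + j18.625 → |·| ≈ 18.652, ∠ ≈ 86.93°
pole (1 + j149·0.025) = 1 + j3.725 → |·| ≈ 3.8569, ∠ ≈ 74.97°
∠H = (86.93°) − (74.97°) = 11.96°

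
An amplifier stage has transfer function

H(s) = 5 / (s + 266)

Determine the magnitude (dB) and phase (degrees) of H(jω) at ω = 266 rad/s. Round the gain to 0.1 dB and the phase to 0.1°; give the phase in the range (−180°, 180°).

-37.5 dB, -45.0°

Substitute s = j266:
Numerator: 5 = 5 + j0
Denominator: (j266) + 266 = 266 + j266
|N| = √(5² + 0²) ≈ 5, ∠N ≈ 0.00°
|D| = √(266² + 266²) ≈ 376.18, ∠D ≈ 45.00°
|H| = 5 / 376.18 ≈ 0.013292
Gain = 20 log₁₀(0.013292) ≈ -37.53 dB
∠H = 0.00° − 45.00° = -45.00°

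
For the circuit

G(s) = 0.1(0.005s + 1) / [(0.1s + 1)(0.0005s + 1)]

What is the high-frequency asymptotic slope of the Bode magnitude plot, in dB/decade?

-20 dB/decade

Each pole contributes −20 dB/decade at high frequency; each zero contributes +20 dB/decade.
Net: 1 zero(s) − 2 pole(s) → -20 dB/decade.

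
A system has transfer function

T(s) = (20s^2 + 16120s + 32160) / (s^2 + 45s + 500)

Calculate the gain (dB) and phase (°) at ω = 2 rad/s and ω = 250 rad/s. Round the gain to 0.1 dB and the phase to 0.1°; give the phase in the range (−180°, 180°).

Substitute s = j2:
Numerator: 20(j2)^2 + 16120(j2) + 32160 = 32080 + j32240
Denominator: (j2)^2 + 45(j2) + 500 = 496 + j90
|N| = √(32080² + 32240²) ≈ 45481, ∠N ≈ 45.14°
|D| = √(496² + 90²) ≈ 504.1, ∠D ≈ 10.28°
|T| = 45481 / 504.1 ≈ 90.222
Gain = 20 log₁₀(90.222) ≈ 39.11 dB
∠T = 45.14° − 10.28° = 34.86°

Substitute s = j250:
Numerator: 20(j250)^2 + 16120(j250) + 32160 = -1217840 + j4030000
Denominator: (j250)^2 + 45(j250) + 500 = -62000 + j11250
|N| = √(1217840² + 4030000²) ≈ 4.21e+06, ∠N ≈ 106.81°
|D| = √(62000² + 11250²) ≈ 63012, ∠D ≈ 169.72°
|T| = 4.21e+06 / 63012 ≈ 66.813
Gain = 20 log₁₀(66.813) ≈ 36.50 dB
∠T = 106.81° − 169.72° = -62.91°

ω = 2: 39.1 dB, 34.9°; ω = 250: 36.5 dB, -62.9°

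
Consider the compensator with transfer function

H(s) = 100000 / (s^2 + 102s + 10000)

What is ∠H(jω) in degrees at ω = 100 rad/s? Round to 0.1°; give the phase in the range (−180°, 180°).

-90.0°

At s = jω = j100:
quadratic: (j100)² + 102·j100 + 10000 = 0 + j10200 → |·| ≈ 10200, ∠ ≈ 90.00°
∠H = 0.00° − 90.00° = -90.00°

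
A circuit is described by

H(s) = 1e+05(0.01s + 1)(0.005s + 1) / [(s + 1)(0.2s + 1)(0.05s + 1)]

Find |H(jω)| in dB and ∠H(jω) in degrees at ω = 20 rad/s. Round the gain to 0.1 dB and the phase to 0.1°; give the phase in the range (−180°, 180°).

At ω = 20 rad/s:
zero (1 + j20·0.01) = 1 + j0.2 → |·| ≈ 1.0198, ∠ ≈ 11.31°
zero (1 + j20·0.005) = 1 + j0.1 → |·| ≈ 1.005, ∠ ≈ 5.71°
pole (1 + j20·1) = 1 + j20 → |·| ≈ 20.025, ∠ ≈ 87.14°
pole (1 + j20·0.2) = 1 + j4 → |·| ≈ 4.1231, ∠ ≈ 75.96°
pole (1 + j20·0.05) = 1 + j1 → |·| ≈ 1.4142, ∠ ≈ 45.00°
|H| = 1e+05 · 1.0198 · 1.005 / (20.025 · 4.1231 · 1.4142) ≈ 877.76
Gain = 20 log₁₀(877.76) ≈ 58.87 dB
∠H = (11.31° + 5.71°) − (87.14° + 75.96° + 45.00°) = -191.08° ≡ 168.92° (principal value)

58.9 dB, 168.9°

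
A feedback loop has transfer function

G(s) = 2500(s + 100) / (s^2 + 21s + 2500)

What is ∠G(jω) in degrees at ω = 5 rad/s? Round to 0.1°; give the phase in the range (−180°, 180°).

0.4°

At s = jω = j5:
zero (s+100): 100 + j5 → |·| = √(100²+5²) = √10025 ≈ 100.12, ∠ = arctan(5/100) ≈ 2.86°
quadratic: (j5)² + 21·j5 + 2500 = 2475 + j105 → |·| ≈ 2477.2, ∠ ≈ 2.43°
∠G = 2.86° − 2.43° = 0.43°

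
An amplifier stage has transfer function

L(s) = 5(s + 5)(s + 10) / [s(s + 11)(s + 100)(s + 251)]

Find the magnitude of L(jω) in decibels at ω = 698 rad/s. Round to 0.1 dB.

At s = jω = j698:
zero (s+5): 5 + j698 → |·| = √(5²+698²) = √487229 ≈ 698.02, ∠ = arctan(698/5) ≈ 89.59°
zero (s+10): 10 + j698 → |·| = √(10²+698²) = √487304 ≈ 698.07, ∠ = arctan(698/10) ≈ 89.18°
pole (s+11): 11 + j698 → |·| = √(11²+698²) = √487325 ≈ 698.09, ∠ = arctan(698/11) ≈ 89.10°
pole (s+100): 100 + j698 → |·| = √(100²+698²) = √497204 ≈ 705.13, ∠ = arctan(698/100) ≈ 81.85°
pole (s+251): 251 + j698 → |·| = √(251²+698²) = √550205 ≈ 741.76, ∠ = arctan(698/251) ≈ 70.22°
pole at origin: |s| = 698, ∠ = 90.00° (in denominator)
|L| = 5 · 4.8727e+05 / 2.5486e+11 ≈ 9.5596e-06
Gain = 20 log₁₀(9.5596e-06) ≈ -100.39 dB

-100.4 dB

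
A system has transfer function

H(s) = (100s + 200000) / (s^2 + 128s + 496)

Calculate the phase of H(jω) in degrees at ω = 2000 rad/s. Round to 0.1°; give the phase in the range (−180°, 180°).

-131.3°

Substitute s = j2000:
Numerator: 100(j2000) + 200000 = 200000 + j200000
Denominator: (j2000)^2 + 128(j2000) + 496 = -3999504 + j256000
|N| = √(200000² + 200000²) ≈ 2.8284e+05, ∠N ≈ 45.00°
|D| = √(3999504² + 256000²) ≈ 4.0077e+06, ∠D ≈ 176.34°
∠H = 45.00° − 176.34° = -131.34°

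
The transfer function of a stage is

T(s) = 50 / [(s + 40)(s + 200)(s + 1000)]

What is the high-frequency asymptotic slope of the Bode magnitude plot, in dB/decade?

Each pole contributes −20 dB/decade at high frequency; each zero contributes +20 dB/decade.
Net: 0 zero(s) − 3 pole(s) → -60 dB/decade.

-60 dB/decade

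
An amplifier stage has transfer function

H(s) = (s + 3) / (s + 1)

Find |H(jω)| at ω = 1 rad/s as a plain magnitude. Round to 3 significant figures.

2.24

Substitute s = j1:
Numerator: (j1) + 3 = 3 + j1
Denominator: (j1) + 1 = 1 + j1
|N| = √(3² + 1²) ≈ 3.1623, ∠N ≈ 18.43°
|D| = √(1² + 1²) ≈ 1.4142, ∠D ≈ 45.00°
|H| = 3.1623 / 1.4142 ≈ 2.2361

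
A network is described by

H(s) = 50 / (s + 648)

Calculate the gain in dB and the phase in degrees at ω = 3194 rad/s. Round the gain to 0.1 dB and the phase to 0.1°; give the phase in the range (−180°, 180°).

Substitute s = j3194:
Numerator: 50 = 50 + j0
Denominator: (j3194) + 648 = 648 + j3194
|N| = √(50² + 0²) ≈ 50, ∠N ≈ 0.00°
|D| = √(648² + 3194²) ≈ 3259.1, ∠D ≈ 78.53°
|H| = 50 / 3259.1 ≈ 0.015342
Gain = 20 log₁₀(0.015342) ≈ -36.28 dB
∠H = 0.00° − 78.53° = -78.53°

-36.3 dB, -78.5°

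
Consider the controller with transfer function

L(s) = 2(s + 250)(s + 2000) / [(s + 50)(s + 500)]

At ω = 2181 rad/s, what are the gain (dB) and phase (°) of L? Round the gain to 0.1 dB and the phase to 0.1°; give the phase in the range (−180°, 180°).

8.5 dB, -34.8°

At s = jω = j2181:
zero (s+250): 250 + j2181 → |·| = √(250²+2181²) = √4819261 ≈ 2195.3, ∠ = arctan(2181/250) ≈ 83.46°
zero (s+2000): 2000 + j2181 → |·| = √(2000²+2181²) = √8756761 ≈ 2959.2, ∠ = arctan(2181/2000) ≈ 47.48°
pole (s+50): 50 + j2181 → |·| = √(50²+2181²) = √4759261 ≈ 2181.6, ∠ = arctan(2181/50) ≈ 88.69°
pole (s+500): 500 + j2181 → |·| = √(500²+2181²) = √5006761 ≈ 2237.6, ∠ = arctan(2181/500) ≈ 77.09°
|L| = 2 · 6.4963e+06 / 4.8815e+06 ≈ 2.6616
Gain = 20 log₁₀(2.6616) ≈ 8.50 dB
∠L = 130.94° − 165.78° = -34.84°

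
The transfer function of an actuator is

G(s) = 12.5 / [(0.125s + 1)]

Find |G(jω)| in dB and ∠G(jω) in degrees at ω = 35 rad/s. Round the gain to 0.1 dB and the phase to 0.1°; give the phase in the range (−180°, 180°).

At ω = 35 rad/s:
pole (1 + j35·0.125) = 1 + j4.375 → |·| ≈ 4.4878, ∠ ≈ 77.12°
|G| = 12.5 · 1 / (4.4878) ≈ 2.7853
Gain = 20 log₁₀(2.7853) ≈ 8.90 dB
∠G = (0°) − (77.12°) = -77.12°

8.9 dB, -77.1°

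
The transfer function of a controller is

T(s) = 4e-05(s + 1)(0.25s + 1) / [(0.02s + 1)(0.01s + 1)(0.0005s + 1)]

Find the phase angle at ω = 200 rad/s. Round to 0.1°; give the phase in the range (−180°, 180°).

33.5°

At ω = 200 rad/s:
zero (1 + j200·1) = 1 + j200 → |·| ≈ 200, ∠ ≈ 89.71°
zero (1 + j200·0.25) = 1 + j50 → |·| ≈ 50.01, ∠ ≈ 88.85°
pole (1 + j200·0.02) = 1 + j4 → |·| ≈ 4.1231, ∠ ≈ 75.96°
pole (1 + j200·0.01) = 1 + j2 → |·| ≈ 2.2361, ∠ ≈ 63.43°
pole (1 + j200·0.0005) = 1 + j0.1 → |·| ≈ 1.005, ∠ ≈ 5.71°
∠T = (89.71° + 88.85°) − (75.96° + 63.43° + 5.71°) = 33.46°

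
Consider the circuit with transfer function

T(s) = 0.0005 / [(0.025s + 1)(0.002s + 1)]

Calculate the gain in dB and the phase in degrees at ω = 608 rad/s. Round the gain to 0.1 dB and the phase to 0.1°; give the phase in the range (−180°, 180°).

-93.6 dB, -136.8°

At ω = 608 rad/s:
pole (1 + j608·0.025) = 1 + j15.2 → |·| ≈ 15.233, ∠ ≈ 86.24°
pole (1 + j608·0.002) = 1 + j1.216 → |·| ≈ 1.5744, ∠ ≈ 50.57°
|T| = 0.0005 · 1 / (15.233 · 1.5744) ≈ 2.0848e-05
Gain = 20 log₁₀(2.0848e-05) ≈ -93.62 dB
∠T = (0°) − (86.24° + 50.57°) = -136.81°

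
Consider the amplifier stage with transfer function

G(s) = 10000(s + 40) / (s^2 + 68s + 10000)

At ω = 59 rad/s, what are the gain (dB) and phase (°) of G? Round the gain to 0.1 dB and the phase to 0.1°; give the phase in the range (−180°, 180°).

At s = jω = j59:
zero (s+40): 40 + j59 → |·| = √(40²+59²) = √5081 ≈ 71.281, ∠ = arctan(59/40) ≈ 55.86°
quadratic: (j59)² + 68·j59 + 10000 = 6519 + j4012 → |·| ≈ 7654.6, ∠ ≈ 31.61°
|G| = 10000 · 71.281 / 7654.6 ≈ 93.122
Gain = 20 log₁₀(93.122) ≈ 39.38 dB
∠G = 55.86° − 31.61° = 24.25°

39.4 dB, 24.3°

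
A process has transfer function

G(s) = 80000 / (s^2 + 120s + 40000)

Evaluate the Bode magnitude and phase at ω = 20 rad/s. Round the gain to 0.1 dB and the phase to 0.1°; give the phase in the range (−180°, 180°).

6.1 dB, -3.5°

At s = jω = j20:
quadratic: (j20)² + 120·j20 + 40000 = 39600 + j2400 → |·| ≈ 39673, ∠ ≈ 3.47°
|G| = 80000 / 39673 ≈ 2.0165
Gain = 20 log₁₀(2.0165) ≈ 6.09 dB
∠G = 0.00° − 3.47° = -3.47°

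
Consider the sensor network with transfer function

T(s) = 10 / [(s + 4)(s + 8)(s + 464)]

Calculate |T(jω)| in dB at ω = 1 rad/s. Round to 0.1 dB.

-63.8 dB

At s = jω = j1:
pole (s+4): 4 + j1 → |·| = √(4²+1²) = √17 ≈ 4.1231, ∠ = arctan(1/4) ≈ 14.04°
pole (s+8): 8 + j1 → |·| = √(8²+1²) = √65 ≈ 8.0623, ∠ = arctan(1/8) ≈ 7.13°
pole (s+464): 464 + j1 → |·| = √(464²+1²) = √215297 ≈ 464, ∠ = arctan(1/464) ≈ 0.12°
|T| = 10 / 15424 ≈ 0.00064834
Gain = 20 log₁₀(0.00064834) ≈ -63.76 dB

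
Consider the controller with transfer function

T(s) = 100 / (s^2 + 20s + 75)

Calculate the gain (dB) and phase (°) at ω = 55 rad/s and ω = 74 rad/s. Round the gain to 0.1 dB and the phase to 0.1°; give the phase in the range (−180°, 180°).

ω = 55: -30.0 dB, -159.6°; ω = 74: -35.0 dB, -164.7°

Substitute s = j55:
Numerator: 100 = 100 + j0
Denominator: (j55)^2 + 20(j55) + 75 = -2950 + j1100
|N| = √(100² + 0²) ≈ 100, ∠N ≈ 0.00°
|D| = √(2950² + 1100²) ≈ 3148.4, ∠D ≈ 159.55°
|T| = 100 / 3148.4 ≈ 0.031762
Gain = 20 log₁₀(0.031762) ≈ -29.96 dB
∠T = 0.00° − 159.55° = -159.55°

Substitute s = j74:
Numerator: 100 = 100 + j0
Denominator: (j74)^2 + 20(j74) + 75 = -5401 + j1480
|N| = √(100² + 0²) ≈ 100, ∠N ≈ 0.00°
|D| = √(5401² + 1480²) ≈ 5600.1, ∠D ≈ 164.68°
|T| = 100 / 5600.1 ≈ 0.017857
Gain = 20 log₁₀(0.017857) ≈ -34.96 dB
∠T = 0.00° − 164.68° = -164.68°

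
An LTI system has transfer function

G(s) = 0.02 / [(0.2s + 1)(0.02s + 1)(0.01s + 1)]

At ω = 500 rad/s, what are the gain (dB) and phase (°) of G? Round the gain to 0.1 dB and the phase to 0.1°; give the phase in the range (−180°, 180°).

At ω = 500 rad/s:
pole (1 + j500·0.2) = 1 + j100 → |·| ≈ 100, ∠ ≈ 89.43°
pole (1 + j500·0.02) = 1 + j10 → |·| ≈ 10.05, ∠ ≈ 84.29°
pole (1 + j500·0.01) = 1 + j5 → |·| ≈ 5.099, ∠ ≈ 78.69°
|G| = 0.02 · 1 / (100 · 10.05 · 5.099) ≈ 3.9028e-06
Gain = 20 log₁₀(3.9028e-06) ≈ -108.17 dB
∠G = (0°) − (89.43° + 84.29° + 78.69°) = -252.41° ≡ 107.59° (principal value)

-108.2 dB, 107.6°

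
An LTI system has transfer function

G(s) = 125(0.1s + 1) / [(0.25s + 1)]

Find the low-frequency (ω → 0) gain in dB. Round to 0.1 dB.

G(0) = 125 · 1 / 1 = 125
20 log₁₀(125) ≈ 41.94 dB

41.9 dB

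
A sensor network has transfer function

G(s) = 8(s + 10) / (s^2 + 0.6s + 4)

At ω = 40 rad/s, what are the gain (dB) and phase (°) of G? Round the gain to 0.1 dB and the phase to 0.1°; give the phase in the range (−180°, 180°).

-13.7 dB, -103.2°

At s = jω = j40:
zero (s+10): 10 + j40 → |·| = √(10²+40²) = √1700 ≈ 41.231, ∠ = arctan(40/10) ≈ 75.96°
quadratic: (j40)² + 0.6·j40 + 4 = -1596 + j24 → |·| ≈ 1596.2, ∠ ≈ 179.14°
|G| = 8 · 41.231 / 1596.2 ≈ 0.20665
Gain = 20 log₁₀(0.20665) ≈ -13.70 dB
∠G = 75.96° − 179.14° = -103.18°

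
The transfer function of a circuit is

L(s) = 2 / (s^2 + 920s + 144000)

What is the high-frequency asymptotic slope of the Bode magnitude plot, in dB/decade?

Each pole contributes −20 dB/decade at high frequency; each zero contributes +20 dB/decade.
Net: 0 zero(s) − 2 pole(s) → -40 dB/decade.

-40 dB/decade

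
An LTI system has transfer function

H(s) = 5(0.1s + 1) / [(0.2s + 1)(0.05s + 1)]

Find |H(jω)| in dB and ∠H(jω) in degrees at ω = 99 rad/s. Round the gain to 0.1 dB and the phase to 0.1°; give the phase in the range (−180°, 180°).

-6.1 dB, -81.5°

At ω = 99 rad/s:
zero (1 + j99·0.1) = 1 + j9.9 → |·| ≈ 9.9504, ∠ ≈ 84.23°
pole (1 + j99·0.2) = 1 + j19.8 → |·| ≈ 19.825, ∠ ≈ 87.11°
pole (1 + j99·0.05) = 1 + j4.95 → |·| ≈ 5.05, ∠ ≈ 78.58°
|H| = 5 · 9.9504 / (19.825 · 5.05) ≈ 0.49694
Gain = 20 log₁₀(0.49694) ≈ -6.07 dB
∠H = (84.23°) − (87.11° + 78.58°) = -81.46°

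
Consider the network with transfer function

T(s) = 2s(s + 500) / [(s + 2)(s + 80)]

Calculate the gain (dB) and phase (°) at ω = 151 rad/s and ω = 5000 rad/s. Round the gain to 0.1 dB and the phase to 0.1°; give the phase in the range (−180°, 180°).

ω = 151: 15.7 dB, -44.5°; ω = 5000: 6.1 dB, -4.8°

At s = jω = j151:
zero (s+500): 500 + j151 → |·| = √(500²+151²) = √272801 ≈ 522.3, ∠ = arctan(151/500) ≈ 16.80°
zero at origin: s = j151 → |·| = 151, ∠ = 90.00°
pole (s+2): 2 + j151 → |·| = √(2²+151²) = √22805 ≈ 151.01, ∠ = arctan(151/2) ≈ 89.24°
pole (s+80): 80 + j151 → |·| = √(80²+151²) = √29201 ≈ 170.88, ∠ = arctan(151/80) ≈ 62.09°
|T| = 2 · 78867 / 25805 ≈ 6.1125
Gain = 20 log₁₀(6.1125) ≈ 15.72 dB
∠T = 106.80° − 151.33° = -44.53°

At s = jω = j5000:
zero (s+500): 500 + j5000 → |·| = √(500²+5000²) = √25250000 ≈ 5024.9, ∠ = arctan(5000/500) ≈ 84.29°
zero at origin: s = j5000 → |·| = 5000, ∠ = 90.00°
pole (s+2): 2 + j5000 → |·| = √(2²+5000²) = √25000004 ≈ 5000, ∠ = arctan(5000/2) ≈ 89.98°
pole (s+80): 80 + j5000 → |·| = √(80²+5000²) = √25006400 ≈ 5000.6, ∠ = arctan(5000/80) ≈ 89.08°
|T| = 2 · 2.5124e+07 / 2.5003e+07 ≈ 2.0097
Gain = 20 log₁₀(2.0097) ≈ 6.06 dB
∠T = 174.29° − 179.06° = -4.77°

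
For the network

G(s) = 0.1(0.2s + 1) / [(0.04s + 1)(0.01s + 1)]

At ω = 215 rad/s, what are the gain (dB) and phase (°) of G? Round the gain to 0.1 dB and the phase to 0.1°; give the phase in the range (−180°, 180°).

-13.6 dB, -59.8°

At ω = 215 rad/s:
zero (1 + j215·0.2) = 1 + j43 → |·| ≈ 43.012, ∠ ≈ 88.67°
pole (1 + j215·0.04) = 1 + j8.6 → |·| ≈ 8.6579, ∠ ≈ 83.37°
pole (1 + j215·0.01) = 1 + j2.15 → |·| ≈ 2.3712, ∠ ≈ 65.06°
|G| = 0.1 · 43.012 / (8.6579 · 2.3712) ≈ 0.20951
Gain = 20 log₁₀(0.20951) ≈ -13.58 dB
∠G = (88.67°) − (83.37° + 65.06°) = -59.76°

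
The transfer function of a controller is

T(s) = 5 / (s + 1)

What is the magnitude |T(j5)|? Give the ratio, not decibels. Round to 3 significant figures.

At s = jω = j5:
pole (s+1): 1 + j5 → |·| = √(1²+5²) = √26 ≈ 5.099, ∠ = arctan(5/1) ≈ 78.69°
|T| = 5 / 5.099 ≈ 0.98058

0.981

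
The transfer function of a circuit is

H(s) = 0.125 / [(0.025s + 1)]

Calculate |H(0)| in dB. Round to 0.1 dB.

H(0) = 0.125 · 1 / 1 = 0.125
20 log₁₀(0.125) ≈ -18.06 dB

-18.1 dB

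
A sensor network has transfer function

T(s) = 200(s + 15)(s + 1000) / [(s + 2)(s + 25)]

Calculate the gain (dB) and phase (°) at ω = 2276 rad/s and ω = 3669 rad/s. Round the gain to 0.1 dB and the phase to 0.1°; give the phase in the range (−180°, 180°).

ω = 2276: 46.8 dB, -23.4°; ω = 3669: 46.3 dB, -15.1°

At s = jω = j2276:
zero (s+15): 15 + j2276 → |·| = √(15²+2276²) = √5180401 ≈ 2276, ∠ = arctan(2276/15) ≈ 89.62°
zero (s+1000): 1000 + j2276 → |·| = √(1000²+2276²) = √6180176 ≈ 2486, ∠ = arctan(2276/1000) ≈ 66.28°
pole (s+2): 2 + j2276 → |·| = √(2²+2276²) = √5180180 ≈ 2276, ∠ = arctan(2276/2) ≈ 89.95°
pole (s+25): 25 + j2276 → |·| = √(25²+2276²) = √5180801 ≈ 2276.1, ∠ = arctan(2276/25) ≈ 89.37°
|T| = 200 · 5.6581e+06 / 5.1804e+06 ≈ 218.44
Gain = 20 log₁₀(218.44) ≈ 46.79 dB
∠T = 155.90° − 179.32° = -23.42°

At s = jω = j3669:
zero (s+15): 15 + j3669 → |·| = √(15²+3669²) = √13461786 ≈ 3669, ∠ = arctan(3669/15) ≈ 89.77°
zero (s+1000): 1000 + j3669 → |·| = √(1000²+3669²) = √14461561 ≈ 3802.8, ∠ = arctan(3669/1000) ≈ 74.75°
pole (s+2): 2 + j3669 → |·| = √(2²+3669²) = √13461565 ≈ 3669, ∠ = arctan(3669/2) ≈ 89.97°
pole (s+25): 25 + j3669 → |·| = √(25²+3669²) = √13462186 ≈ 3669.1, ∠ = arctan(3669/25) ≈ 89.61°
|T| = 200 · 1.3952e+07 / 1.3462e+07 ≈ 207.28
Gain = 20 log₁₀(207.28) ≈ 46.33 dB
∠T = 164.52° − 179.58° = -15.06°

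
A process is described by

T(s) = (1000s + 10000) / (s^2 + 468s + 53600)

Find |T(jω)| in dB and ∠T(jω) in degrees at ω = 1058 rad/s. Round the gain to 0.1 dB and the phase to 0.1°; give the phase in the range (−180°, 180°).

Substitute s = j1058:
Numerator: 1000(j1058) + 10000 = 10000 + j1058000
Denominator: (j1058)^2 + 468(j1058) + 53600 = -1065764 + j495144
|N| = √(10000² + 1058000²) ≈ 1.058e+06, ∠N ≈ 89.46°
|D| = √(1065764² + 495144²) ≈ 1.1752e+06, ∠D ≈ 155.08°
|T| = 1.058e+06 / 1.1752e+06 ≈ 0.90027
Gain = 20 log₁₀(0.90027) ≈ -0.91 dB
∠T = 89.46° − 155.08° = -65.62°

-0.9 dB, -65.6°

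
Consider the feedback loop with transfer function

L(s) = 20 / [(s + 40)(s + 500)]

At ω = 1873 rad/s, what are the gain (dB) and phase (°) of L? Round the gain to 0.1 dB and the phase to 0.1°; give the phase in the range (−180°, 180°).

-105.2 dB, -163.8°

At s = jω = j1873:
pole (s+40): 40 + j1873 → |·| = √(40²+1873²) = √3509729 ≈ 1873.4, ∠ = arctan(1873/40) ≈ 88.78°
pole (s+500): 500 + j1873 → |·| = √(500²+1873²) = √3758129 ≈ 1938.6, ∠ = arctan(1873/500) ≈ 75.05°
|L| = 20 / 3.6318e+06 ≈ 5.5069e-06
Gain = 20 log₁₀(5.5069e-06) ≈ -105.18 dB
∠L = 0.00° − 163.83° = -163.83°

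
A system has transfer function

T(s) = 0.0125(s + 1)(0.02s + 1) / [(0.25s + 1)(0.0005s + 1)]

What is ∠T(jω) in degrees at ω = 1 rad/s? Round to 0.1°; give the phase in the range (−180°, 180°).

32.1°

At ω = 1 rad/s:
zero (1 + j1·1) = 1 + j1 → |·| ≈ 1.4142, ∠ ≈ 45.00°
zero (1 + j1·0.02) = 1 + j0.02 → |·| ≈ 1.0002, ∠ ≈ 1.15°
pole (1 + j1·0.25) = 1 + j0.25 → |·| ≈ 1.0308, ∠ ≈ 14.04°
pole (1 + j1·0.0005) = 1 + j0.0005 → |·| ≈ 1, ∠ ≈ 0.03°
∠T = (45.00° + 1.15°) − (14.04° + 0.03°) = 32.08°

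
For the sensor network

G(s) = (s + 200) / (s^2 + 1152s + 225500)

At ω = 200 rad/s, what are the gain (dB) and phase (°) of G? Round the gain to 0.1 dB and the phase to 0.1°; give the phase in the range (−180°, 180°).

-60.4 dB, -6.2°

Substitute s = j200:
Numerator: (j200) + 200 = 200 + j200
Denominator: (j200)^2 + 1152(j200) + 225500 = 185500 + j230400
|N| = √(200² + 200²) ≈ 282.84, ∠N ≈ 45.00°
|D| = √(185500² + 230400²) ≈ 2.9579e+05, ∠D ≈ 51.16°
|G| = 282.84 / 2.9579e+05 ≈ 0.00095622
Gain = 20 log₁₀(0.00095622) ≈ -60.39 dB
∠G = 45.00° − 51.16° = -6.16°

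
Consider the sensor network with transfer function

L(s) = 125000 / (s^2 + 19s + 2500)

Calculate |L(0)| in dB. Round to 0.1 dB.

L(0) = 125000 / 2500 = 50
20 log₁₀(50) ≈ 33.98 dB

34.0 dB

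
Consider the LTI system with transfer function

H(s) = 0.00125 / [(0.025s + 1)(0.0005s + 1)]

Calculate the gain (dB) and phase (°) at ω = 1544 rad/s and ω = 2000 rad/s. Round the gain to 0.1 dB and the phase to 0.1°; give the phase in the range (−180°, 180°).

At ω = 1544 rad/s:
pole (1 + j1544·0.025) = 1 + j38.6 → |·| ≈ 38.613, ∠ ≈ 88.52°
pole (1 + j1544·0.0005) = 1 + j0.772 → |·| ≈ 1.2633, ∠ ≈ 37.67°
|H| = 0.00125 · 1 / (38.613 · 1.2633) ≈ 2.5625e-05
Gain = 20 log₁₀(2.5625e-05) ≈ -91.83 dB
∠H = (0°) − (88.52° + 37.67°) = -126.19°

At ω = 2000 rad/s:
pole (1 + j2000·0.025) = 1 + j50 → |·| ≈ 50.01, ∠ ≈ 88.85°
pole (1 + j2000·0.0005) = 1 + j1 → |·| ≈ 1.4142, ∠ ≈ 45.00°
|H| = 0.00125 · 1 / (50.01 · 1.4142) ≈ 1.7674e-05
Gain = 20 log₁₀(1.7674e-05) ≈ -95.05 dB
∠H = (0°) − (88.85° + 45.00°) = -133.85°

ω = 1544: -91.8 dB, -126.2°; ω = 2000: -95.1 dB, -133.9°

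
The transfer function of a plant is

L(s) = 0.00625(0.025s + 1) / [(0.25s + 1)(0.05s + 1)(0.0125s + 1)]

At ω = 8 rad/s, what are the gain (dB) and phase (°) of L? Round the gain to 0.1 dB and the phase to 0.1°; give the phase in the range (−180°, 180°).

-51.6 dB, -79.6°

At ω = 8 rad/s:
zero (1 + j8·0.025) = 1 + j0.2 → |·| ≈ 1.0198, ∠ ≈ 11.31°
pole (1 + j8·0.25) = 1 + j2 → |·| ≈ 2.2361, ∠ ≈ 63.43°
pole (1 + j8·0.05) = 1 + j0.4 → |·| ≈ 1.077, ∠ ≈ 21.80°
pole (1 + j8·0.0125) = 1 + j0.1 → |·| ≈ 1.005, ∠ ≈ 5.71°
|L| = 0.00625 · 1.0198 / (2.2361 · 1.077 · 1.005) ≈ 0.0026334
Gain = 20 log₁₀(0.0026334) ≈ -51.59 dB
∠L = (11.31°) − (63.43° + 21.80° + 5.71°) = -79.63°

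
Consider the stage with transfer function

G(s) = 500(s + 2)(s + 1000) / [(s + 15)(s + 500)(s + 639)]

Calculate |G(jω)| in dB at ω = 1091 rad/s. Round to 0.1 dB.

At s = jω = j1091:
zero (s+2): 2 + j1091 → |·| = √(2²+1091²) = √1190285 ≈ 1091, ∠ = arctan(1091/2) ≈ 89.89°
zero (s+1000): 1000 + j1091 → |·| = √(1000²+1091²) = √2190281 ≈ 1480, ∠ = arctan(1091/1000) ≈ 47.49°
pole (s+15): 15 + j1091 → |·| = √(15²+1091²) = √1190506 ≈ 1091.1, ∠ = arctan(1091/15) ≈ 89.21°
pole (s+500): 500 + j1091 → |·| = √(500²+1091²) = √1440281 ≈ 1200.1, ∠ = arctan(1091/500) ≈ 65.38°
pole (s+639): 639 + j1091 → |·| = √(639²+1091²) = √1598602 ≈ 1264.4, ∠ = arctan(1091/639) ≈ 59.64°
|G| = 500 · 1.6147e+06 / 1.6556e+09 ≈ 0.48765
Gain = 20 log₁₀(0.48765) ≈ -6.24 dB

-6.2 dB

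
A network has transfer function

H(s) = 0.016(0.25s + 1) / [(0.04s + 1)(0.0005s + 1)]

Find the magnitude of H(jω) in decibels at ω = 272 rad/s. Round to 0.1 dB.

At ω = 272 rad/s:
zero (1 + j272·0.25) = 1 + j68 → |·| ≈ 68.007, ∠ ≈ 89.16°
pole (1 + j272·0.04) = 1 + j10.88 → |·| ≈ 10.926, ∠ ≈ 84.75°
pole (1 + j272·0.0005) = 1 + j0.136 → |·| ≈ 1.0092, ∠ ≈ 7.74°
|H| = 0.016 · 68.007 / (10.926 · 1.0092) ≈ 0.098681
Gain = 20 log₁₀(0.098681) ≈ -20.12 dB

-20.1 dB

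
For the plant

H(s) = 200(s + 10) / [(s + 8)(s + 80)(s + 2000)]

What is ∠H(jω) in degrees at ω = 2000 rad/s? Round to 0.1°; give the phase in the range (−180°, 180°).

At s = jω = j2000:
zero (s+10): 10 + j2000 → |·| = √(10²+2000²) = √4000100 ≈ 2000, ∠ = arctan(2000/10) ≈ 89.71°
pole (s+8): 8 + j2000 → |·| = √(8²+2000²) = √4000064 ≈ 2000, ∠ = arctan(2000/8) ≈ 89.77°
pole (s+80): 80 + j2000 → |·| = √(80²+2000²) = √4006400 ≈ 2001.6, ∠ = arctan(2000/80) ≈ 87.71°
pole (s+2000): 2000 + j2000 → |·| = √(2000²+2000²) = √8000000 ≈ 2828.4, ∠ = arctan(2000/2000) ≈ 45.00°
∠H = 89.71° − 222.48° = -132.77°

-132.8°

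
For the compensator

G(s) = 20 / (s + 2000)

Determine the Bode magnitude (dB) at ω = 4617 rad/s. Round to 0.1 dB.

-48.0 dB

Substitute s = j4617:
Numerator: 20 = 20 + j0
Denominator: (j4617) + 2000 = 2000 + j4617
|N| = √(20² + 0²) ≈ 20, ∠N ≈ 0.00°
|D| = √(2000² + 4617²) ≈ 5031.6, ∠D ≈ 66.58°
|G| = 20 / 5031.6 ≈ 0.0039749
Gain = 20 log₁₀(0.0039749) ≈ -48.01 dB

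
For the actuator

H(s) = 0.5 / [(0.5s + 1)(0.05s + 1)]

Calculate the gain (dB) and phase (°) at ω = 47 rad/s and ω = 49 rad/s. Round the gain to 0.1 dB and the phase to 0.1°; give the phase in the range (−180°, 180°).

At ω = 47 rad/s:
pole (1 + j47·0.5) = 1 + j23.5 → |·| ≈ 23.521, ∠ ≈ 87.56°
pole (1 + j47·0.05) = 1 + j2.35 → |·| ≈ 2.5539, ∠ ≈ 66.95°
|H| = 0.5 · 1 / (23.521 · 2.5539) ≈ 0.0083236
Gain = 20 log₁₀(0.0083236) ≈ -41.59 dB
∠H = (0°) − (87.56° + 66.95°) = -154.51°

At ω = 49 rad/s:
pole (1 + j49·0.5) = 1 + j24.5 → |·| ≈ 24.52, ∠ ≈ 87.66°
pole (1 + j49·0.05) = 1 + j2.45 → |·| ≈ 2.6462, ∠ ≈ 67.80°
|H| = 0.5 · 1 / (24.52 · 2.6462) ≈ 0.007706
Gain = 20 log₁₀(0.007706) ≈ -42.26 dB
∠H = (0°) − (87.66° + 67.80°) = -155.46°

ω = 47: -41.6 dB, -154.5°; ω = 49: -42.3 dB, -155.5°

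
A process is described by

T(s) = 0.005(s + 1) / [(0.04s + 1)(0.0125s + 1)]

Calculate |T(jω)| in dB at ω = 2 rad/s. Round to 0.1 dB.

At ω = 2 rad/s:
zero (1 + j2·1) = 1 + j2 → |·| ≈ 2.2361, ∠ ≈ 63.43°
pole (1 + j2·0.04) = 1 + j0.08 → |·| ≈ 1.0032, ∠ ≈ 4.57°
pole (1 + j2·0.0125) = 1 + j0.025 → |·| ≈ 1.0003, ∠ ≈ 1.43°
|T| = 0.005 · 2.2361 / (1.0032 · 1.0003) ≈ 0.011141
Gain = 20 log₁₀(0.011141) ≈ -39.06 dB

-39.1 dB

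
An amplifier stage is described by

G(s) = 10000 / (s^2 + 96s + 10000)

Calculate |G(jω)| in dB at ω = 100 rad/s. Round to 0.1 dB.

At s = jω = j100:
quadratic: (j100)² + 96·j100 + 10000 = 0 + j9600 → |·| ≈ 9600, ∠ ≈ 90.00°
|G| = 10000 / 9600 ≈ 1.0417
Gain = 20 log₁₀(1.0417) ≈ 0.35 dB

0.4 dB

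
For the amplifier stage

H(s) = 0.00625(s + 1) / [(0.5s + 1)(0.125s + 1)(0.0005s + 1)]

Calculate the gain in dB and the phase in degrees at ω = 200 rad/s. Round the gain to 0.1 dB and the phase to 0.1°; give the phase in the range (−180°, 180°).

At ω = 200 rad/s:
zero (1 + j200·1) = 1 + j200 → |·| ≈ 200, ∠ ≈ 89.71°
pole (1 + j200·0.5) = 1 + j100 → |·| ≈ 100, ∠ ≈ 89.43°
pole (1 + j200·0.125) = 1 + j25 → |·| ≈ 25.02, ∠ ≈ 87.71°
pole (1 + j200·0.0005) = 1 + j0.1 → |·| ≈ 1.005, ∠ ≈ 5.71°
|H| = 0.00625 · 200 / (100 · 25.02 · 1.005) ≈ 0.00049711
Gain = 20 log₁₀(0.00049711) ≈ -66.07 dB
∠H = (89.71°) − (89.43° + 87.71° + 5.71°) = -93.14°

-66.1 dB, -93.1°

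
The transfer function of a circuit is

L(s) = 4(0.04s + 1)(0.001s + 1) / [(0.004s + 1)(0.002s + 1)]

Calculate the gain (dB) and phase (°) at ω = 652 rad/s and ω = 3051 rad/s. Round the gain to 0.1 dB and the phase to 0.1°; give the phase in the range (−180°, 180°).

At ω = 652 rad/s:
zero (1 + j652·0.04) = 1 + j26.08 → |·| ≈ 26.099, ∠ ≈ 87.80°
zero (1 + j652·0.001) = 1 + j0.652 → |·| ≈ 1.1938, ∠ ≈ 33.10°
pole (1 + j652·0.004) = 1 + j2.608 → |·| ≈ 2.7931, ∠ ≈ 69.02°
pole (1 + j652·0.002) = 1 + j1.304 → |·| ≈ 1.6433, ∠ ≈ 52.52°
|L| = 4 · 26.099 · 1.1938 / (2.7931 · 1.6433) ≈ 27.153
Gain = 20 log₁₀(27.153) ≈ 28.68 dB
∠L = (87.80° + 33.10°) − (69.02° + 52.52°) = -0.64°

At ω = 3051 rad/s:
zero (1 + j3051·0.04) = 1 + j122.04 → |·| ≈ 122.04, ∠ ≈ 89.53°
zero (1 + j3051·0.001) = 1 + j3.051 → |·| ≈ 3.2107, ∠ ≈ 71.85°
pole (1 + j3051·0.004) = 1 + j12.204 → |·| ≈ 12.245, ∠ ≈ 85.32°
pole (1 + j3051·0.002) = 1 + j6.102 → |·| ≈ 6.1834, ∠ ≈ 80.69°
|L| = 4 · 122.04 · 3.2107 / (12.245 · 6.1834) ≈ 20.7
Gain = 20 log₁₀(20.7) ≈ 26.32 dB
∠L = (89.53° + 71.85°) − (85.32° + 80.69°) = -4.63°

ω = 652: 28.7 dB, -0.6°; ω = 3051: 26.3 dB, -4.6°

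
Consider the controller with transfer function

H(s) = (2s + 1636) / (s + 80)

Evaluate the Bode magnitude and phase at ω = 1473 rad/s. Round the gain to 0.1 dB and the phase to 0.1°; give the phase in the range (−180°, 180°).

7.2 dB, -25.9°

Substitute s = j1473:
Numerator: 2(j1473) + 1636 = 1636 + j2946
Denominator: (j1473) + 80 = 80 + j1473
|N| = √(1636² + 2946²) ≈ 3369.8, ∠N ≈ 60.96°
|D| = √(80² + 1473²) ≈ 1475.2, ∠D ≈ 86.89°
|H| = 3369.8 / 1475.2 ≈ 2.2843
Gain = 20 log₁₀(2.2843) ≈ 7.18 dB
∠H = 60.96° − 86.89° = -25.93°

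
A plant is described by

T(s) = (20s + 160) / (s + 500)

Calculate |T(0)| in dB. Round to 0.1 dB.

T(0) = 160 / 500 = 0.32
20 log₁₀(0.32) ≈ -9.90 dB

-9.9 dB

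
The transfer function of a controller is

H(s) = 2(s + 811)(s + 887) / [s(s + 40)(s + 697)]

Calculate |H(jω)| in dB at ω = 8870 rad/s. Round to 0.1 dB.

At s = jω = j8870:
zero (s+811): 811 + j8870 → |·| = √(811²+8870²) = √79334621 ≈ 8907, ∠ = arctan(8870/811) ≈ 84.78°
zero (s+887): 887 + j8870 → |·| = √(887²+8870²) = √79463669 ≈ 8914.2, ∠ = arctan(8870/887) ≈ 84.29°
pole (s+40): 40 + j8870 → |·| = √(40²+8870²) = √78678500 ≈ 8870.1, ∠ = arctan(8870/40) ≈ 89.74°
pole (s+697): 697 + j8870 → |·| = √(697²+8870²) = √79162709 ≈ 8897.3, ∠ = arctan(8870/697) ≈ 85.51°
pole at origin: |s| = 8870, ∠ = 90.00° (in denominator)
|H| = 2 · 7.9399e+07 / 7.0002e+11 ≈ 0.00022685
Gain = 20 log₁₀(0.00022685) ≈ -72.89 dB

-72.9 dB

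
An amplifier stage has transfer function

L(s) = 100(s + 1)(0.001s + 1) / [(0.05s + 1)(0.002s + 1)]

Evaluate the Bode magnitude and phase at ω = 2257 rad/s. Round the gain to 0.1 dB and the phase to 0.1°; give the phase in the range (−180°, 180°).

60.6 dB, -10.9°

At ω = 2257 rad/s:
zero (1 + j2257·1) = 1 + j2257 → |·| ≈ 2257, ∠ ≈ 89.97°
zero (1 + j2257·0.001) = 1 + j2.257 → |·| ≈ 2.4686, ∠ ≈ 66.10°
pole (1 + j2257·0.05) = 1 + j112.85 → |·| ≈ 112.85, ∠ ≈ 89.49°
pole (1 + j2257·0.002) = 1 + j4.514 → |·| ≈ 4.6234, ∠ ≈ 77.51°
|L| = 100 · 2257 · 2.4686 / (112.85 · 4.6234) ≈ 1067.9
Gain = 20 log₁₀(1067.9) ≈ 60.57 dB
∠L = (89.97° + 66.10°) − (89.49° + 77.51°) = -10.93°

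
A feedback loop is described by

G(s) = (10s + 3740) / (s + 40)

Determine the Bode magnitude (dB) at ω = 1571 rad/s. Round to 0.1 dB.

20.2 dB

Substitute s = j1571:
Numerator: 10(j1571) + 3740 = 3740 + j15710
Denominator: (j1571) + 40 = 40 + j1571
|N| = √(3740² + 15710²) ≈ 16149, ∠N ≈ 76.61°
|D| = √(40² + 1571²) ≈ 1571.5, ∠D ≈ 88.54°
|G| = 16149 / 1571.5 ≈ 10.276
Gain = 20 log₁₀(10.276) ≈ 20.24 dB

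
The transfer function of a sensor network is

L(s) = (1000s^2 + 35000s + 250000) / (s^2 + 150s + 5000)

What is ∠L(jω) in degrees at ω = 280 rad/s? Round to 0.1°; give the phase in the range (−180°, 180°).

22.6°

Substitute s = j280:
Numerator: 1000(j280)^2 + 35000(j280) + 250000 = -78150000 + j9800000
Denominator: (j280)^2 + 150(j280) + 5000 = -73400 + j42000
|N| = √(78150000² + 9800000²) ≈ 7.8762e+07, ∠N ≈ 172.85°
|D| = √(73400² + 42000²) ≈ 84567, ∠D ≈ 150.22°
∠L = 172.85° − 150.22° = 22.63°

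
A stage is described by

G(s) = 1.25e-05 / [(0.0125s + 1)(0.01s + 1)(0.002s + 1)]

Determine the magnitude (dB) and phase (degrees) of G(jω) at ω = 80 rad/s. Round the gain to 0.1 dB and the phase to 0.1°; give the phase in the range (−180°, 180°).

-103.3 dB, -92.8°

At ω = 80 rad/s:
pole (1 + j80·0.0125) = 1 + j1 → |·| ≈ 1.4142, ∠ ≈ 45.00°
pole (1 + j80·0.01) = 1 + j0.8 → |·| ≈ 1.2806, ∠ ≈ 38.66°
pole (1 + j80·0.002) = 1 + j0.16 → |·| ≈ 1.0127, ∠ ≈ 9.09°
|G| = 1.25e-05 · 1 / (1.4142 · 1.2806 · 1.0127) ≈ 6.8156e-06
Gain = 20 log₁₀(6.8156e-06) ≈ -103.33 dB
∠G = (0°) − (45.00° + 38.66° + 9.09°) = -92.75°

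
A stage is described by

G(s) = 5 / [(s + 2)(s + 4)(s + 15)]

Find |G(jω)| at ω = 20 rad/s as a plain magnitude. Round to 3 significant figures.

0.000488

At s = jω = j20:
pole (s+2): 2 + j20 → |·| = √(2²+20²) = √404 ≈ 20.1, ∠ = arctan(20/2) ≈ 84.29°
pole (s+4): 4 + j20 → |·| = √(4²+20²) = √416 ≈ 20.396, ∠ = arctan(20/4) ≈ 78.69°
pole (s+15): 15 + j20 → |·| = √(15²+20²) = √625 ≈ 25, ∠ = arctan(20/15) ≈ 53.13°
|G| = 5 / 10249 ≈ 0.00048785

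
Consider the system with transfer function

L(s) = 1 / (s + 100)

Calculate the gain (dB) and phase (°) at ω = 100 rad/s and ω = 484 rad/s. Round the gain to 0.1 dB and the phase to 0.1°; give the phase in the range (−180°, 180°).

At s = jω = j100:
pole (s+100): 100 + j100 → |·| = √(100²+100²) = √20000 ≈ 141.42, ∠ = arctan(100/100) ≈ 45.00°
|L| = 1 / 141.42 ≈ 0.0070711
Gain = 20 log₁₀(0.0070711) ≈ -43.01 dB
∠L = 0.00° − 45.00° = -45.00°

At s = jω = j484:
pole (s+100): 100 + j484 → |·| = √(100²+484²) = √244256 ≈ 494.22, ∠ = arctan(484/100) ≈ 78.33°
|L| = 1 / 494.22 ≈ 0.0020234
Gain = 20 log₁₀(0.0020234) ≈ -53.88 dB
∠L = 0.00° − 78.33° = -78.33°

ω = 100: -43.0 dB, -45.0°; ω = 484: -53.9 dB, -78.3°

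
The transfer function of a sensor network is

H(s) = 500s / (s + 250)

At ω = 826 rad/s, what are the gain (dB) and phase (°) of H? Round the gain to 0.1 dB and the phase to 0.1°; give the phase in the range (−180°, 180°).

53.6 dB, 16.8°

At s = jω = j826:
zero at origin: s = j826 → |·| = 826, ∠ = 90.00°
pole (s+250): 250 + j826 → |·| = √(250²+826²) = √744776 ≈ 863, ∠ = arctan(826/250) ≈ 73.16°
|H| = 500 · 826 / 863 ≈ 478.56
Gain = 20 log₁₀(478.56) ≈ 53.60 dB
∠H = 90.00° − 73.16° = 16.84°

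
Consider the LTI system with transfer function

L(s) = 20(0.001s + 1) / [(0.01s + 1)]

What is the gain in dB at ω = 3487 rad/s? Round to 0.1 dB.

At ω = 3487 rad/s:
zero (1 + j3487·0.001) = 1 + j3.487 → |·| ≈ 3.6276, ∠ ≈ 74.00°
pole (1 + j3487·0.01) = 1 + j34.87 → |·| ≈ 34.884, ∠ ≈ 88.36°
|L| = 20 · 3.6276 / (34.884) ≈ 2.0798
Gain = 20 log₁₀(2.0798) ≈ 6.36 dB

6.4 dB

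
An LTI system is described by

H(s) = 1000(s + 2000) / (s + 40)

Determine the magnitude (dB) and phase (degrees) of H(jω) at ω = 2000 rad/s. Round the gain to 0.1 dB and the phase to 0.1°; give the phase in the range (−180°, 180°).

At s = jω = j2000:
zero (s+2000): 2000 + j2000 → |·| = √(2000²+2000²) = √8000000 ≈ 2828.4, ∠ = arctan(2000/2000) ≈ 45.00°
pole (s+40): 40 + j2000 → |·| = √(40²+2000²) = √4001600 ≈ 2000.4, ∠ = arctan(2000/40) ≈ 88.85°
|H| = 1000 · 2828.4 / 2000.4 ≈ 1413.9
Gain = 20 log₁₀(1413.9) ≈ 63.01 dB
∠H = 45.00° − 88.85° = -43.85°

63.0 dB, -43.9°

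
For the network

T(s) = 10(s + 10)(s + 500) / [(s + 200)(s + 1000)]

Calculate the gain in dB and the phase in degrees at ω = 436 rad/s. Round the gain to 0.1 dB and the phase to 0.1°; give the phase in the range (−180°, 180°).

14.9 dB, 40.9°

At s = jω = j436:
zero (s+10): 10 + j436 → |·| = √(10²+436²) = √190196 ≈ 436.11, ∠ = arctan(436/10) ≈ 88.69°
zero (s+500): 500 + j436 → |·| = √(500²+436²) = √440096 ≈ 663.4, ∠ = arctan(436/500) ≈ 41.09°
pole (s+200): 200 + j436 → |·| = √(200²+436²) = √230096 ≈ 479.68, ∠ = arctan(436/200) ≈ 65.36°
pole (s+1000): 1000 + j436 → |·| = √(1000²+436²) = √1190096 ≈ 1090.9, ∠ = arctan(436/1000) ≈ 23.56°
|T| = 10 · 2.8932e+05 / 5.2328e+05 ≈ 5.529
Gain = 20 log₁₀(5.529) ≈ 14.85 dB
∠T = 129.78° − 88.92° = 40.86°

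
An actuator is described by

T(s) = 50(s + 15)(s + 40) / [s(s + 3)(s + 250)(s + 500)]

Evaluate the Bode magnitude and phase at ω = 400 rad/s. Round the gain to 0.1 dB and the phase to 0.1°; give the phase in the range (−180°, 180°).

At s = jω = j400:
zero (s+15): 15 + j400 → |·| = √(15²+400²) = √160225 ≈ 400.28, ∠ = arctan(400/15) ≈ 87.85°
zero (s+40): 40 + j400 → |·| = √(40²+400²) = √161600 ≈ 402, ∠ = arctan(400/40) ≈ 84.29°
pole (s+3): 3 + j400 → |·| = √(3²+400²) = √160009 ≈ 400.01, ∠ = arctan(400/3) ≈ 89.57°
pole (s+250): 250 + j400 → |·| = √(250²+400²) = √222500 ≈ 471.7, ∠ = arctan(400/250) ≈ 57.99°
pole (s+500): 500 + j400 → |·| = √(500²+400²) = √410000 ≈ 640.31, ∠ = arctan(400/500) ≈ 38.66°
pole at origin: |s| = 400, ∠ = 90.00° (in denominator)
|T| = 50 · 1.6091e+05 / 4.8327e+10 ≈ 0.00016648
Gain = 20 log₁₀(0.00016648) ≈ -75.57 dB
∠T = 172.14° − 276.22° = -104.08°

-75.6 dB, -104.1°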